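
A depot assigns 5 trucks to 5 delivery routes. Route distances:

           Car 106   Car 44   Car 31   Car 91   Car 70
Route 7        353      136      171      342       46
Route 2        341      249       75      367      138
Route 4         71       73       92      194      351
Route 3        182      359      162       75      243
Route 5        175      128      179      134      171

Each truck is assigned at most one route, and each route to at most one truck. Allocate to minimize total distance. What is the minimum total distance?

Treat this as an assignment problem: match each truck to one route.
Optimal: Car 106→Route 4 (71 km), Car 44→Route 5 (128 km), Car 31→Route 2 (75 km), Car 91→Route 3 (75 km), Car 70→Route 7 (46 km) — total 71+128+75+75+46 = 395 km.

Minimum total: 395 km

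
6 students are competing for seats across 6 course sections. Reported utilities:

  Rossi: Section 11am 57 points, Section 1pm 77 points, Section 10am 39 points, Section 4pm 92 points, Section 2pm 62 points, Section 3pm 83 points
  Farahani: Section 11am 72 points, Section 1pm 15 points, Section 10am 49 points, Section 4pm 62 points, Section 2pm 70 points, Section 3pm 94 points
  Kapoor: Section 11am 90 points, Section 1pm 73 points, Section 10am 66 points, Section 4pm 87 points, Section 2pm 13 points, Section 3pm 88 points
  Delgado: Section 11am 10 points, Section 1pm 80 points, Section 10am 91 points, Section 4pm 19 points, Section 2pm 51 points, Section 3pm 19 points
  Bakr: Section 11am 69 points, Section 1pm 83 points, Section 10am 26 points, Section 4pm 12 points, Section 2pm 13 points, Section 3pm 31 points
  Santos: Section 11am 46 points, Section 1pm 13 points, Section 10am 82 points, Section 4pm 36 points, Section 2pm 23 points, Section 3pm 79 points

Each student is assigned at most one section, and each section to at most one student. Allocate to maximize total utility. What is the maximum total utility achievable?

Maximum total: 505 points

Optimal: Rossi→Section 4pm (92 points), Farahani→Section 2pm (70 points), Kapoor→Section 11am (90 points), Delgado→Section 10am (91 points), Bakr→Section 1pm (83 points), Santos→Section 3pm (79 points) — total 92+70+90+91+83+79 = 505 points.
Max-entry greedy (repeatedly take the single best remaining cell) gives 473 points, worse by 32.
Next-best assignment: Rossi→Section 4pm, Farahani→Section 3pm, Kapoor→Section 11am, Delgado→Section 2pm, Bakr→Section 1pm, Santos→Section 10am = 492 points.
Swapping Kapoor↔Santos (Kapoor→Section 3pm 88 points, Santos→Section 11am 46 points) loses 35.
Every other assignment is strictly worse.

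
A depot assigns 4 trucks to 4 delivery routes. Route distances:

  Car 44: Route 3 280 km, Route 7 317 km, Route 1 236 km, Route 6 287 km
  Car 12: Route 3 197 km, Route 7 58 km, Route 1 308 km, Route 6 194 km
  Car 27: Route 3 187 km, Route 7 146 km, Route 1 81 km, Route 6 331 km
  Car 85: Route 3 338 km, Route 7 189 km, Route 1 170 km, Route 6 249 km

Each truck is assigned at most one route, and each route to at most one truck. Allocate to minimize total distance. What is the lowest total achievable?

Minimum total: 668 km

Optimal: Car 44→Route 3 (280 km), Car 12→Route 7 (58 km), Car 27→Route 1 (81 km), Car 85→Route 6 (249 km) — total 280+58+81+249 = 668 km.
Row-greedy (each truck in turn takes its cheapest remaining route) gives 730 km, worse by 62.
No other one-to-one assignment undercuts 668 km.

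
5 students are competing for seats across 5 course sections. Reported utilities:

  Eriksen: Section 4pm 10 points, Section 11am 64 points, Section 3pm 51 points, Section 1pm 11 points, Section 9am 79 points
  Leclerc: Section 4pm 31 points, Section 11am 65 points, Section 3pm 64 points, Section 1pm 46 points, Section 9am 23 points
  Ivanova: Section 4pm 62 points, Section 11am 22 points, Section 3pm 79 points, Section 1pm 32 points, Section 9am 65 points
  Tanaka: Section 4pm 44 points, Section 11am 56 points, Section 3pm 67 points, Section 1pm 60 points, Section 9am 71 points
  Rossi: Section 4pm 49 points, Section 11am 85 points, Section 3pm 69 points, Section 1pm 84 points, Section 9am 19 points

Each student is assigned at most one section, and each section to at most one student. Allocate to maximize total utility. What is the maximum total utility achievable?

Max total: 357 points

Treat this as an assignment problem: match each student to one section.
Optimal: Eriksen→Section 9am (79 points), Leclerc→Section 11am (65 points), Ivanova→Section 4pm (62 points), Tanaka→Section 3pm (67 points), Rossi→Section 1pm (84 points) — total 79+65+62+67+84 = 357 points.
Column-greedy (each section in turn goes to its best remaining student) gives 339 points, worse by 18.
Next-best assignment: Eriksen→Section 9am, Leclerc→Section 11am, Ivanova→Section 3pm, Tanaka→Section 4pm, Rossi→Section 1pm = 351 points.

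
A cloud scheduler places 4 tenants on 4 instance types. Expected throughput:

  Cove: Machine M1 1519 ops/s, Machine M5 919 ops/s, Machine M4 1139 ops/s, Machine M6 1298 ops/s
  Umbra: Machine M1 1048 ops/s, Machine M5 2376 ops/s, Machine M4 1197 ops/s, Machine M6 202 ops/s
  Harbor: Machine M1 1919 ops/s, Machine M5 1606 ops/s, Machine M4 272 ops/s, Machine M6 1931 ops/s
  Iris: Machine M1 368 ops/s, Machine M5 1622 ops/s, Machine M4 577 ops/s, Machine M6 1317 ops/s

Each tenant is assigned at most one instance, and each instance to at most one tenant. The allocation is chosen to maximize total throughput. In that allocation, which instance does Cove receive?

Cove receives Machine M4.

Optimal: Cove→Machine M4 (1139 ops/s), Umbra→Machine M5 (2376 ops/s), Harbor→Machine M1 (1919 ops/s), Iris→Machine M6 (1317 ops/s) — total 1139+2376+1919+1317 = 6751 ops/s.
Cove's own top instance is Machine M1 (1519 ops/s), but forcing Cove→Machine M1 and reassigning the rest optimally gives only 6403 ops/s — worse by 348.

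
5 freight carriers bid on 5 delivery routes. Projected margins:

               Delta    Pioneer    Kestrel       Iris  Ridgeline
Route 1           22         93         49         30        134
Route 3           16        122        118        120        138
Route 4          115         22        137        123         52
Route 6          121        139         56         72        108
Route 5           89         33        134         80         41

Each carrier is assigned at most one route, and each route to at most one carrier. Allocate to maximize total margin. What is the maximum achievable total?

Optimal: Delta→Route 4 ($115k), Pioneer→Route 6 ($139k), Kestrel→Route 5 ($134k), Iris→Route 3 ($120k), Ridgeline→Route 1 ($134k) — total 115+139+134+120+134 = $642k.
Max-entry greedy (repeatedly take the single best remaining cell) gives $533k, worse by 109.
Next-best assignment: Delta→Route 6, Pioneer→Route 3, Kestrel→Route 5, Iris→Route 4, Ridgeline→Route 1 = $634k.
Swapping Delta↔Pioneer (Delta→Route 6 $121k, Pioneer→Route 4 $22k) loses 111.
Every other assignment is strictly worse.

Max total: $642k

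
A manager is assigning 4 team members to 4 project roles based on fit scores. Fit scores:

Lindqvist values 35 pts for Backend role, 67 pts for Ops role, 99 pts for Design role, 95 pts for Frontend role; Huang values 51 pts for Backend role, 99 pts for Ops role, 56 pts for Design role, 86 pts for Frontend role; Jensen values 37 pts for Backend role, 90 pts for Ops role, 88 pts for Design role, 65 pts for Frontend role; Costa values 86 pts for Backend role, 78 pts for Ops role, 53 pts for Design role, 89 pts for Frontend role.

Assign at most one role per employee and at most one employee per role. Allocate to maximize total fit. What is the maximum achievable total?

Max total: 368 pts

This is a one-to-one assignment (maximum-weight bipartite matching).
Optimal: Lindqvist→Frontend role (95 pts), Huang→Ops role (99 pts), Jensen→Design role (88 pts), Costa→Backend role (86 pts) — total 95+99+88+86 = 368 pts.
Row-greedy (each employee in turn takes its best remaining role) gives 349 pts, worse by 19.
Every other assignment is strictly worse.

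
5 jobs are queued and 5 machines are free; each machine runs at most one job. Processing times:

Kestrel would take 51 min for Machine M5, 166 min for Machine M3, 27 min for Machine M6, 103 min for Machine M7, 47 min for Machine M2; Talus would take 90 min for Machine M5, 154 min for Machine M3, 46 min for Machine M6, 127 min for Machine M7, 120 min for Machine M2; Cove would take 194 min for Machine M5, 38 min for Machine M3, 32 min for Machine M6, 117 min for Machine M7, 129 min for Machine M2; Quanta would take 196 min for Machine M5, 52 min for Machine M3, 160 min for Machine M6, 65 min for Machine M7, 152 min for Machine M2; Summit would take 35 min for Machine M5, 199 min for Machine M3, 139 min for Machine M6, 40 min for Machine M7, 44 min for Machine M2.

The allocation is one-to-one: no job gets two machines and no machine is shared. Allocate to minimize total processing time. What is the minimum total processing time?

Optimal: Kestrel→Machine M2 (47 min), Talus→Machine M6 (46 min), Cove→Machine M3 (38 min), Quanta→Machine M7 (65 min), Summit→Machine M5 (35 min) — total 47+46+38+65+35 = 231 min.
Row-greedy (each job in turn takes its cheapest remaining machine) gives 264 min, worse by 33.
Next-best assignment: Kestrel→Machine M5, Talus→Machine M6, Cove→Machine M3, Quanta→Machine M7, Summit→Machine M2 = 244 min.
Every other assignment is strictly worse.

Minimum total: 231 min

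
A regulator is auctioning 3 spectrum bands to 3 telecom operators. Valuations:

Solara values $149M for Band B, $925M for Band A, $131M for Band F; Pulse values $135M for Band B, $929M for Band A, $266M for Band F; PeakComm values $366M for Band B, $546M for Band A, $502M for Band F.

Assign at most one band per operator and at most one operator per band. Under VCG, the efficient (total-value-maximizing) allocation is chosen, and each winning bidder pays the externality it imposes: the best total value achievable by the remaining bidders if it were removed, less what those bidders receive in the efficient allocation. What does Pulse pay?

Pulse pays $776M.

Efficient allocation: Solara→Band B ($149M), Pulse→Band A ($929M), PeakComm→Band F ($502M); total welfare W = $1580M.
Pulse receives Band A at value $929M, so the others get W − 929 = $651M.
Without Pulse: best allocation of the remaining 2 bidders over all 3 bands is Solara→Band A ($925M), PeakComm→Band F ($502M), total $1427M.
VCG payment = (others' best without Pulse) − (others' welfare with Pulse) = 1427 − 651 = $776M.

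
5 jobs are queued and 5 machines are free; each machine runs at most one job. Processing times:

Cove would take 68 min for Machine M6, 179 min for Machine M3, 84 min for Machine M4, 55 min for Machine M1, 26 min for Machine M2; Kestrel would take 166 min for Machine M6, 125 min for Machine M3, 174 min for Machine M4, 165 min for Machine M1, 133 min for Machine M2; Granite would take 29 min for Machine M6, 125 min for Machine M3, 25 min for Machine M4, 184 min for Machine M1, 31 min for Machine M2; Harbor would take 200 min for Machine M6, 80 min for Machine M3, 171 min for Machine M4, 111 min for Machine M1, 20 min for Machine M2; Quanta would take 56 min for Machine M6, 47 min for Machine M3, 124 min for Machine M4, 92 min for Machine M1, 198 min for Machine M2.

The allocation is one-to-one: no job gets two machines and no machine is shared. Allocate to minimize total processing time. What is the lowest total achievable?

Min total: 281 min

Treat this as an assignment problem: match each job to one machine.
Optimal: Cove→Machine M1 (55 min), Kestrel→Machine M3 (125 min), Granite→Machine M4 (25 min), Harbor→Machine M2 (20 min), Quanta→Machine M6 (56 min) — total 55+125+25+20+56 = 281 min.
Min-entry greedy (repeatedly take the single cheapest remaining cell) gives 313 min, worse by 32.
Swapping Cove↔Kestrel (Cove→Machine M3 179 min, Kestrel→Machine M1 165 min) adds 164.
No other one-to-one assignment undercuts 281 min.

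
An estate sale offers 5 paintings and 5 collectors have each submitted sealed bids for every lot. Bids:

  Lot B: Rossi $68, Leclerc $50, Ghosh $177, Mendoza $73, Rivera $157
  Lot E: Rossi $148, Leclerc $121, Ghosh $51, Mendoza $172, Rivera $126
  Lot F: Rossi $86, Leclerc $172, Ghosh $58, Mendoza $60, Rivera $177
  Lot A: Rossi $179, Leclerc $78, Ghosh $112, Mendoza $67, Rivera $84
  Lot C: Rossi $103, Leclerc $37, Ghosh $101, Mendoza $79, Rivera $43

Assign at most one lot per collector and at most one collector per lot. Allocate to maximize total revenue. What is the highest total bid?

Optimal: Rossi→Lot A ($179), Leclerc→Lot F ($172), Ghosh→Lot C ($101), Mendoza→Lot E ($172), Rivera→Lot B ($157) — total 179+172+101+172+157 = $781.
Column-greedy (each lot in turn goes to its best remaining collector) gives $742, worse by 39.
Swapping Leclerc↔Ghosh (Leclerc→Lot C $37, Ghosh→Lot F $58) loses 178.
Every other assignment is strictly worse.

Max total: $781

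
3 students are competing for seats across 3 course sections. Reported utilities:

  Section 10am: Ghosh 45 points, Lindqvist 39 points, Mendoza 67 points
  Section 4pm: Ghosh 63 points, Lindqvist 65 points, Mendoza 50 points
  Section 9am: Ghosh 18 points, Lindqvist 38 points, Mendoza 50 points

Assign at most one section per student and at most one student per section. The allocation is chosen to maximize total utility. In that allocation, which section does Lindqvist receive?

This is the linear assignment problem.
Optimal: Ghosh→Section 4pm (63 points), Lindqvist→Section 9am (38 points), Mendoza→Section 10am (67 points) — total 63+38+67 = 168 points.
Row-greedy (each student in turn takes its best remaining section) gives 152 points, worse by 16.
Swapping Lindqvist↔Ghosh (Lindqvist→Section 4pm 65 points, Ghosh→Section 9am 18 points) loses 18.
Lindqvist's own top section is Section 4pm (65 points), but forcing Lindqvist→Section 4pm and reassigning the rest optimally gives only 160 points — worse by 8.

Lindqvist receives Section 9am.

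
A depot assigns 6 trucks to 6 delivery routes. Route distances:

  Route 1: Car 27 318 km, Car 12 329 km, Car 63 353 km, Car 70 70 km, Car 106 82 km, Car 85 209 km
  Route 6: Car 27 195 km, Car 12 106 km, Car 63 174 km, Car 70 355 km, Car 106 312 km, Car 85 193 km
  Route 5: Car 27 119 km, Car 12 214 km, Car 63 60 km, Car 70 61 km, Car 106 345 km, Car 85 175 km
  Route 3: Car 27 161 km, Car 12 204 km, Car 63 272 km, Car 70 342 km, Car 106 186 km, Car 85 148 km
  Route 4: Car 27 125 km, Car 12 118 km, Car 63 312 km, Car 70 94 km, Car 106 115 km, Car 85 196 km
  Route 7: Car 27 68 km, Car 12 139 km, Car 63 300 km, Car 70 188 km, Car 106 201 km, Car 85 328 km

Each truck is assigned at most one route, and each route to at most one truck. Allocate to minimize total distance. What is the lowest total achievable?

Min total: 558 km

This is the linear assignment problem.
Optimal: Car 27→Route 7 (68 km), Car 12→Route 6 (106 km), Car 63→Route 5 (60 km), Car 70→Route 4 (94 km), Car 106→Route 1 (82 km), Car 85→Route 3 (148 km) — total 68+106+60+94+82+148 = 558 km.
Column-greedy (each route in turn goes to its cheapest remaining truck) gives 567 km, worse by 9.
Next-best assignment: Car 27→Route 7, Car 12→Route 6, Car 63→Route 5, Car 70→Route 1, Car 106→Route 4, Car 85→Route 3 = 567 km.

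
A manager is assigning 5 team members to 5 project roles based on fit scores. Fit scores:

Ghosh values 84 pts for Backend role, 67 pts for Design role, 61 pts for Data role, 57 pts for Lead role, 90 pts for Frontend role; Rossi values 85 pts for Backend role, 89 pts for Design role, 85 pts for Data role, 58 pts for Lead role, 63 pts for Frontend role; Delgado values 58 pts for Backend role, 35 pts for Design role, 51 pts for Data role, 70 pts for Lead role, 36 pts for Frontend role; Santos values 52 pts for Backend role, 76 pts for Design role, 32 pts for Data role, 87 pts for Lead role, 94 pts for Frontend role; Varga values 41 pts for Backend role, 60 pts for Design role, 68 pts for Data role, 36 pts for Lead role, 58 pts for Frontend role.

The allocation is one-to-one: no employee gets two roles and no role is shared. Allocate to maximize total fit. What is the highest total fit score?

Maximum total: 405 pts

Optimal: Ghosh→Backend role (84 pts), Rossi→Design role (89 pts), Delgado→Lead role (70 pts), Santos→Frontend role (94 pts), Varga→Data role (68 pts) — total 84+89+70+94+68 = 405 pts.
Column-greedy (each role in turn goes to its best remaining employee) gives 389 pts, worse by 16.
Next-best assignment: Ghosh→Backend role, Rossi→Data role, Delgado→Lead role, Santos→Frontend role, Varga→Design role = 393 pts.
Every other assignment is strictly worse.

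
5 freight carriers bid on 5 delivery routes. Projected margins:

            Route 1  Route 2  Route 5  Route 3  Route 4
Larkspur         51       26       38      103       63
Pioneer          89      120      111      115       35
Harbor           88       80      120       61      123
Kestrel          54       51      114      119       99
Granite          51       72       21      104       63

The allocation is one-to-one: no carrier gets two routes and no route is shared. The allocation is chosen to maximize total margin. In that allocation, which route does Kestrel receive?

Optimal: Larkspur→Route 1 ($51k), Pioneer→Route 2 ($120k), Harbor→Route 4 ($123k), Kestrel→Route 5 ($114k), Granite→Route 3 ($104k) — total 51+120+123+114+104 = $512k.
Swapping Granite↔Pioneer (Granite→Route 2 $72k, Pioneer→Route 3 $115k) loses 37.
Kestrel's own top route is Route 3 ($119k), but forcing Kestrel→Route 3 and reassigning the rest optimally gives only $476k — worse by 36.

Kestrel receives Route 5.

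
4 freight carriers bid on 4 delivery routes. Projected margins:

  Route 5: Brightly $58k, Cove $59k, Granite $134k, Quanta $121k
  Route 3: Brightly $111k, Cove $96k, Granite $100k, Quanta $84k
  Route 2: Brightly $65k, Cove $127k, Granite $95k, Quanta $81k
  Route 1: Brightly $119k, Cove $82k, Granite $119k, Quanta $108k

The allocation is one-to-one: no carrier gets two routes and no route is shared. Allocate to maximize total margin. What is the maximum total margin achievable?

Maximum total: $480k

Optimal: Brightly→Route 3 ($111k), Cove→Route 2 ($127k), Granite→Route 5 ($134k), Quanta→Route 1 ($108k) — total 111+127+134+108 = $480k.
Row-greedy (each carrier in turn takes its best remaining route) gives $464k, worse by 16.
Swapping Cove↔Granite (Cove→Route 5 $59k, Granite→Route 2 $95k) loses 107.
No other one-to-one assignment exceeds $480k.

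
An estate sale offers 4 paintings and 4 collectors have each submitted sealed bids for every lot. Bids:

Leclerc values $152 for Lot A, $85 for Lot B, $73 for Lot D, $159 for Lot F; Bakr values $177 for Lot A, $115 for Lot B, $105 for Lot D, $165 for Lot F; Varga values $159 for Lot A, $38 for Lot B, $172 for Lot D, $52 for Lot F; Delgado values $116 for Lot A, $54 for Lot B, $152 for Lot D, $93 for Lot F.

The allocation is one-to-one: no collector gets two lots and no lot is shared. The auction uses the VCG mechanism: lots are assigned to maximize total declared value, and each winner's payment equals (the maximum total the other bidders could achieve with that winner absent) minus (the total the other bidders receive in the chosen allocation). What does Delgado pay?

Efficient allocation: Leclerc→Lot F ($159), Bakr→Lot B ($115), Varga→Lot A ($159), Delgado→Lot D ($152); total welfare W = $585.
Delgado receives Lot D at value $152, so the others get W − 152 = $433.
Without Delgado: best allocation of the remaining 3 bidders over all 4 lots is Leclerc→Lot F ($159), Bakr→Lot A ($177), Varga→Lot D ($172), total $508.
VCG payment = (others' best without Delgado) − (others' welfare with Delgado) = 508 − 433 = $75.

Delgado pays $75.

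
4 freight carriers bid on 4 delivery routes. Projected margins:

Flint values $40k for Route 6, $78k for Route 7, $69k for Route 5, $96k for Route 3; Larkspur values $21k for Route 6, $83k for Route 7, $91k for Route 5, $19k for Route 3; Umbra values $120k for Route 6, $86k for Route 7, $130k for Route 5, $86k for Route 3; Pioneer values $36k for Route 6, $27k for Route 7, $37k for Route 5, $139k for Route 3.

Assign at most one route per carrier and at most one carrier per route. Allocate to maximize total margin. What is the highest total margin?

Optimal: Flint→Route 7 ($78k), Larkspur→Route 5 ($91k), Umbra→Route 6 ($120k), Pioneer→Route 3 ($139k) — total 78+91+120+139 = $428k.
Column-greedy (each route in turn goes to its best remaining carrier) gives $411k, worse by 17.
Checked against all permutations: $428k is optimal.

Maximum total: $428k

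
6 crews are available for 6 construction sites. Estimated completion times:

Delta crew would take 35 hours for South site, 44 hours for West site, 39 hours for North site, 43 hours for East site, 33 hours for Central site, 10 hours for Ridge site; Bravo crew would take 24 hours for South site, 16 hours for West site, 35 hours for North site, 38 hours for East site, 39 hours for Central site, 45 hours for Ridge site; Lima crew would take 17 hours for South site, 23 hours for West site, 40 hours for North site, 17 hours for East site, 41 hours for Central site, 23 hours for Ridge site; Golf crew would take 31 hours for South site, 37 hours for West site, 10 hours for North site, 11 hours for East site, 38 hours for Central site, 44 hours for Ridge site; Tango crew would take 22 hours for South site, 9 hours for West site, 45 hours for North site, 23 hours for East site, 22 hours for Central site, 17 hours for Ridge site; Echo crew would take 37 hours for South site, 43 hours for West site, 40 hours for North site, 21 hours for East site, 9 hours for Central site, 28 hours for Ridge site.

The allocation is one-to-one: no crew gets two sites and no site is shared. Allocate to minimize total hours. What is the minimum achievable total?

Minimum total: 79 hours

Optimal: Delta crew→Ridge site (10 hours), Bravo crew→South site (24 hours), Lima crew→East site (17 hours), Golf crew→North site (10 hours), Tango crew→West site (9 hours), Echo crew→Central site (9 hours) — total 10+24+17+10+9+9 = 79 hours.
Row-greedy (each crew in turn takes its cheapest remaining site) gives 96 hours, worse by 17.
Next-best assignment: Delta crew→Ridge site, Bravo crew→West site, Lima crew→East site, Golf crew→North site, Tango crew→South site, Echo crew→Central site = 84 hours.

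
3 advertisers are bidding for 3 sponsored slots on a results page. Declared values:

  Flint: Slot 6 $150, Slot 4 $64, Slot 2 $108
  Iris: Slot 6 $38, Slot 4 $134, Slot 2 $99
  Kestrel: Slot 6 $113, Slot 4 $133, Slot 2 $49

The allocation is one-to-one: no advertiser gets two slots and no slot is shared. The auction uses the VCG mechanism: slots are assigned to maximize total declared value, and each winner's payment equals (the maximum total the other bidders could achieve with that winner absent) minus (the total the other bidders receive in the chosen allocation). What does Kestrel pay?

Kestrel pays $35.

Efficient allocation: Flint→Slot 6 ($150), Iris→Slot 2 ($99), Kestrel→Slot 4 ($133); total welfare W = $382.
Kestrel receives Slot 4 at value $133, so the others get W − 133 = $249.
Without Kestrel: best allocation of the remaining 2 bidders over all 3 slots is Flint→Slot 6 ($150), Iris→Slot 4 ($134), total $284.
VCG payment = (others' best without Kestrel) − (others' welfare with Kestrel) = 284 − 249 = $35.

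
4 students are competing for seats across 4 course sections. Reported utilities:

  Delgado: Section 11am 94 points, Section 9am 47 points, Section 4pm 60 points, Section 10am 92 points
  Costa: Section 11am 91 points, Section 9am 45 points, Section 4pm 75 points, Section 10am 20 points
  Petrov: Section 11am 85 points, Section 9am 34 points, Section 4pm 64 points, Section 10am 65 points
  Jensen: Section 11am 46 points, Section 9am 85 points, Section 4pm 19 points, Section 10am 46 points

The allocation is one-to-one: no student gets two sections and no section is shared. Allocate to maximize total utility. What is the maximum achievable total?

Max total: 337 points

Optimal: Delgado→Section 10am (92 points), Costa→Section 4pm (75 points), Petrov→Section 11am (85 points), Jensen→Section 9am (85 points) — total 92+75+85+85 = 337 points.
Row-greedy (each student in turn takes its best remaining section) gives 319 points, worse by 18.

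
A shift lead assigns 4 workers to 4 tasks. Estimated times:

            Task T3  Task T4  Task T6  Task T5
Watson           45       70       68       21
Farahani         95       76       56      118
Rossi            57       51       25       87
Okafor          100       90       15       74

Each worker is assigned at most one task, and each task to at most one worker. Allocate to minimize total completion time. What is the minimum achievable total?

Optimal: Watson→Task T5 (21 min), Farahani→Task T4 (76 min), Rossi→Task T3 (57 min), Okafor→Task T6 (15 min) — total 21+76+57+15 = 169 min.
Swapping Okafor↔Rossi (Okafor→Task T3 100 min, Rossi→Task T6 25 min) adds 53.

Minimum total: 169 min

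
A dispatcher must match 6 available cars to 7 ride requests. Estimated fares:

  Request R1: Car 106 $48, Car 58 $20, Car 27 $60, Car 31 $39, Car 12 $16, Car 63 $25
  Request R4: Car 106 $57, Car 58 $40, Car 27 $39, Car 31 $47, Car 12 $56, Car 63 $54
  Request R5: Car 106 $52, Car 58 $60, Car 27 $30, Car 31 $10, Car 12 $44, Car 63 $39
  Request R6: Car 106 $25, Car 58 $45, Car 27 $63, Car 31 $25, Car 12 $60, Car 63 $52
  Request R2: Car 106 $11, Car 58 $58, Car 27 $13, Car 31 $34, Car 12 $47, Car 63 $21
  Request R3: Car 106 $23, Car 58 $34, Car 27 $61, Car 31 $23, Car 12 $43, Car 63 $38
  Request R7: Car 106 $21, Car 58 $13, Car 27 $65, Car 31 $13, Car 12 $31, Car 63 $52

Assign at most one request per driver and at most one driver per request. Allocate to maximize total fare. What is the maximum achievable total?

Maximum total: $330

Optimal: Car 106→Request R5 ($52), Car 58→Request R2 ($58), Car 27→Request R3 ($61), Car 31→Request R4 ($47), Car 12→Request R6 ($60), Car 63→Request R7 ($52) — total 52+58+61+47+60+52 = $330.
Row-greedy (each driver in turn takes its best remaining request) gives $319, worse by 11.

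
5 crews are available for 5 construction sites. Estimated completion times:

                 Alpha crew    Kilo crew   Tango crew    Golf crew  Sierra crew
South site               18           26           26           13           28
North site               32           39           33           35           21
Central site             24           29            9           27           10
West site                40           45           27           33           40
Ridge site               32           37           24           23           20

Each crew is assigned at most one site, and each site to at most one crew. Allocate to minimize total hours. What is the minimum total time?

Optimal: Alpha crew→South site (18 hours), Kilo crew→West site (45 hours), Tango crew→Central site (9 hours), Golf crew→Ridge site (23 hours), Sierra crew→North site (21 hours) — total 18+45+9+23+21 = 116 hours.
Row-greedy (each crew in turn takes its cheapest remaining site) gives 125 hours, worse by 9.

Minimum total: 116 hours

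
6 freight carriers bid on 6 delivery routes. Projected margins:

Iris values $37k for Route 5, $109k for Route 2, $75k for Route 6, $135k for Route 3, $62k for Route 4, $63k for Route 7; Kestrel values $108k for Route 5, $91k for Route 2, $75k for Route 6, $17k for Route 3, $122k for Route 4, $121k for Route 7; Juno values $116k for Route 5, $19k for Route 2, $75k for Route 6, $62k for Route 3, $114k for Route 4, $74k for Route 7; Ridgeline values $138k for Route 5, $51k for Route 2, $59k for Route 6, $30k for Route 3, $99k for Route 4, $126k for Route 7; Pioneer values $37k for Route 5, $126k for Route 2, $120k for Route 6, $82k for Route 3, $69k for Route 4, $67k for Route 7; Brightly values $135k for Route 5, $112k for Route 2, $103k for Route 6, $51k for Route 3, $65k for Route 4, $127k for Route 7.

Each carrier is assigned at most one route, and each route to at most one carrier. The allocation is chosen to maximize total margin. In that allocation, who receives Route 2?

Brightly receives Route 2.

This is a one-to-one assignment (maximum-weight bipartite matching).
Optimal: Iris→Route 3 ($135k), Kestrel→Route 7 ($121k), Juno→Route 4 ($114k), Ridgeline→Route 5 ($138k), Pioneer→Route 6 ($120k), Brightly→Route 2 ($112k) — total 135+121+114+138+120+112 = $740k.
Column-greedy (each route in turn goes to its best remaining carrier) gives $698k, worse by 42.
Next-best assignment: Iris→Route 3, Kestrel→Route 7, Juno→Route 4, Ridgeline→Route 5, Pioneer→Route 2, Brightly→Route 6 = $737k.
Every other assignment is strictly worse.
Brightly's own top route is Route 5 ($135k), but forcing Brightly→Route 5 and reassigning the rest optimally gives only $721k — worse by 19.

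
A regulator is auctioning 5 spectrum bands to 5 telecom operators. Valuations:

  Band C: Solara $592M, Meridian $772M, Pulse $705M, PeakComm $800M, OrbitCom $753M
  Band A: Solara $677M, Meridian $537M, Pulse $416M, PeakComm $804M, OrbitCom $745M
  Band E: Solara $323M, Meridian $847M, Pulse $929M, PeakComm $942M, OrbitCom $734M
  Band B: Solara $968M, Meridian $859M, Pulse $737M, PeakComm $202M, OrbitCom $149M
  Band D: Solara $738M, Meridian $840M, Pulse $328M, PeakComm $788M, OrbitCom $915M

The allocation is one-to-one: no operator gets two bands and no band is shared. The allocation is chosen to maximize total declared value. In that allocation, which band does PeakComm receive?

Optimal: Solara→Band B ($968M), Meridian→Band C ($772M), Pulse→Band E ($929M), PeakComm→Band A ($804M), OrbitCom→Band D ($915M) — total 968+772+929+804+915 = $4388M.
Row-greedy (each operator in turn takes its best remaining band) gives $4239M, worse by 149.
PeakComm's own top band is Band E ($942M), but forcing PeakComm→Band E and reassigning the rest optimally gives only $4200M — worse by 188.

PeakComm receives Band A.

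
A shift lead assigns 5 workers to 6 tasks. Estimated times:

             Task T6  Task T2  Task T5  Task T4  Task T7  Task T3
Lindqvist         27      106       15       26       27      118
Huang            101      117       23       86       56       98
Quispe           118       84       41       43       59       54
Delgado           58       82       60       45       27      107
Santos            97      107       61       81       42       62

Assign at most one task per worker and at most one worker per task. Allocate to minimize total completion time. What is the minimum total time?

Minimum total: 182 min

Optimal: Lindqvist→Task T6 (27 min), Huang→Task T5 (23 min), Quispe→Task T4 (43 min), Delgado→Task T7 (27 min), Santos→Task T3 (62 min) — total 27+23+43+27+62 = 182 min.
Row-greedy (each worker in turn takes its cheapest remaining task) gives 234 min, worse by 52.
Next-best assignment: Lindqvist→Task T6, Huang→Task T5, Quispe→Task T3, Delgado→Task T4, Santos→Task T7 = 191 min.
Checked against all permutations: 182 min is optimal.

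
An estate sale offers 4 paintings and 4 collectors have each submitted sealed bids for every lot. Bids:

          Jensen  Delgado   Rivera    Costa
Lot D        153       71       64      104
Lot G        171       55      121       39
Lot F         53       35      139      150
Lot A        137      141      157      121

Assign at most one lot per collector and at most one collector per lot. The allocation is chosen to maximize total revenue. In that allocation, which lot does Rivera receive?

Rivera receives Lot G.

This is a one-to-one assignment (maximum-weight bipartite matching).
Optimal: Jensen→Lot D ($153), Delgado→Lot A ($141), Rivera→Lot G ($121), Costa→Lot F ($150) — total 153+141+121+150 = $565.
Max-entry greedy (repeatedly take the single best remaining cell) gives $549, worse by 16.
Rivera's own top lot is Lot A ($157), but forcing Rivera→Lot A and reassigning the rest optimally gives only $549 — worse by 16.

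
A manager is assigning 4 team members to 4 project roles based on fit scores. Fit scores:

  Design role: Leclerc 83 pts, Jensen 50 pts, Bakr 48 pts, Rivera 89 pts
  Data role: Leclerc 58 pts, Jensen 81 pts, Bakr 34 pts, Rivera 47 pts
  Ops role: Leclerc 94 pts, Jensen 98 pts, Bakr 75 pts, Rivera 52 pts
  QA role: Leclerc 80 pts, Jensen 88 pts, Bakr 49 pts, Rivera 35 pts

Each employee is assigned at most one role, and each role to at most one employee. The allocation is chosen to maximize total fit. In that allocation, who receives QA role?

Leclerc receives QA role.

Treat this as an assignment problem: match each employee to one role.
Optimal: Leclerc→QA role (80 pts), Jensen→Data role (81 pts), Bakr→Ops role (75 pts), Rivera→Design role (89 pts) — total 80+81+75+89 = 325 pts.
Column-greedy (each role in turn goes to its best remaining employee) gives 313 pts, worse by 12.
Every other assignment is strictly worse.
Leclerc's own top role is Ops role (94 pts), but forcing Leclerc→Ops role and reassigning the rest optimally gives only 313 pts — worse by 12.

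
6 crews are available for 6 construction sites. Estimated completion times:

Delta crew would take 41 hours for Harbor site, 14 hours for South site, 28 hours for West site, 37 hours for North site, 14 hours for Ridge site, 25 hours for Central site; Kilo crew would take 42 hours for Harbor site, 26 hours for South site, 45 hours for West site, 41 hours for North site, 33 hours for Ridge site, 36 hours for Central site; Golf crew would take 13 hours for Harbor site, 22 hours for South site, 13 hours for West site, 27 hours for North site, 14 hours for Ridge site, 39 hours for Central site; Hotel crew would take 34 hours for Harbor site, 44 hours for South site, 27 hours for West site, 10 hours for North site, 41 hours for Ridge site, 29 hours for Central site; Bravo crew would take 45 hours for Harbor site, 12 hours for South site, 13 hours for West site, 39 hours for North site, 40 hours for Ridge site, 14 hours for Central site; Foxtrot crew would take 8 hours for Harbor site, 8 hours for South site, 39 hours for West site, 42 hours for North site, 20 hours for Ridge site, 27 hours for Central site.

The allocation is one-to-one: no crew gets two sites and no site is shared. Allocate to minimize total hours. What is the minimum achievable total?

Minimum total: 85 hours

Optimal: Delta crew→Ridge site (14 hours), Kilo crew→South site (26 hours), Golf crew→West site (13 hours), Hotel crew→North site (10 hours), Bravo crew→Central site (14 hours), Foxtrot crew→Harbor site (8 hours) — total 14+26+13+10+14+8 = 85 hours.
Column-greedy (each site in turn goes to its cheapest remaining crew) gives 93 hours, worse by 8.
No other one-to-one assignment undercuts 85 hours.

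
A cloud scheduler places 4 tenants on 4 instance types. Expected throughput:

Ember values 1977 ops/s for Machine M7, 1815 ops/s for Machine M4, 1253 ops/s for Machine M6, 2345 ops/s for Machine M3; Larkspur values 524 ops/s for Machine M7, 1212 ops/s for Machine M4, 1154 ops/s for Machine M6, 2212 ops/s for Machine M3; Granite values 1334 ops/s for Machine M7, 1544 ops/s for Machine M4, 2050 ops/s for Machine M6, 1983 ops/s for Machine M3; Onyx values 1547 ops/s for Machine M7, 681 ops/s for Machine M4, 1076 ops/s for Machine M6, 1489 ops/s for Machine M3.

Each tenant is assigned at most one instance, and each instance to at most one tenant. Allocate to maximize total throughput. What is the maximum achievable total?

Maximum total: 7624 ops/s

Optimal: Ember→Machine M4 (1815 ops/s), Larkspur→Machine M3 (2212 ops/s), Granite→Machine M6 (2050 ops/s), Onyx→Machine M7 (1547 ops/s) — total 1815+2212+2050+1547 = 7624 ops/s.
Row-greedy (each tenant in turn takes its best remaining instance) gives 7154 ops/s, worse by 470.
Checked against all permutations: 7624 ops/s is optimal.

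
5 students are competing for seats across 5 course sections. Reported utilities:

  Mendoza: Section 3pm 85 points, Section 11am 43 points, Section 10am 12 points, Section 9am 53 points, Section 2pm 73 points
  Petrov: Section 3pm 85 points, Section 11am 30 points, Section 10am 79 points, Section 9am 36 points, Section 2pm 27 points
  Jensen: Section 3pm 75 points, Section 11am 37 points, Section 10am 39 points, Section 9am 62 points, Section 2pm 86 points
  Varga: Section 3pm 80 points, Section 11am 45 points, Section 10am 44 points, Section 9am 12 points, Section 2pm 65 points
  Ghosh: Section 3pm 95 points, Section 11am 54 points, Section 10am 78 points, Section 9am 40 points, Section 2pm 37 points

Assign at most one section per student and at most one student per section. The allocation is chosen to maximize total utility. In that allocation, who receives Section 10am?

Petrov receives Section 10am.

Optimal: Mendoza→Section 9am (53 points), Petrov→Section 10am (79 points), Jensen→Section 2pm (86 points), Varga→Section 11am (45 points), Ghosh→Section 3pm (95 points) — total 53+79+86+45+95 = 358 points.
Swapping Ghosh↔Jensen (Ghosh→Section 2pm 37 points, Jensen→Section 3pm 75 points) loses 69.
Checked against all permutations: 358 points is optimal.
Petrov's own top section is Section 3pm (85 points), but forcing Petrov→Section 3pm and reassigning the rest optimally gives only 347 points — worse by 11.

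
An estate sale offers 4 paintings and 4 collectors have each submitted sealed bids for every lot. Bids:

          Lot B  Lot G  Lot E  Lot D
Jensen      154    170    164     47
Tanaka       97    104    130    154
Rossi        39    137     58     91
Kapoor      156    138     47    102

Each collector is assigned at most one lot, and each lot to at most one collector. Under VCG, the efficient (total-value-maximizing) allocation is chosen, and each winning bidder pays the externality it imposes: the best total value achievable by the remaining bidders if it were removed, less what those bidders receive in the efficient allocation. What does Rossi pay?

Efficient allocation: Jensen→Lot E ($164), Tanaka→Lot D ($154), Rossi→Lot G ($137), Kapoor→Lot B ($156); total welfare W = $611.
Rossi receives Lot G at value $137, so the others get W − 137 = $474.
Without Rossi: best allocation of the remaining 3 bidders over all 4 lots is Jensen→Lot G ($170), Tanaka→Lot D ($154), Kapoor→Lot B ($156), total $480.
VCG payment = (others' best without Rossi) − (others' welfare with Rossi) = 480 − 474 = $6.

Rossi pays $6.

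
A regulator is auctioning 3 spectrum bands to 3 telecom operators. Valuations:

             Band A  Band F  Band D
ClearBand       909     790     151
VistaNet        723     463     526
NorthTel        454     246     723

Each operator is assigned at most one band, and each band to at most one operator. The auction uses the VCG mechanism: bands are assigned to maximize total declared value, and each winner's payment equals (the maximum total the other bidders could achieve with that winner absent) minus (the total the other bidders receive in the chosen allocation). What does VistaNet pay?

VistaNet pays $119M.

Efficient allocation: ClearBand→Band F ($790M), VistaNet→Band A ($723M), NorthTel→Band D ($723M); total welfare W = $2236M.
VistaNet receives Band A at value $723M, so the others get W − 723 = $1513M.
Without VistaNet: best allocation of the remaining 2 bidders over all 3 bands is ClearBand→Band A ($909M), NorthTel→Band D ($723M), total $1632M.
VCG payment = (others' best without VistaNet) − (others' welfare with VistaNet) = 1632 − 1513 = $119M.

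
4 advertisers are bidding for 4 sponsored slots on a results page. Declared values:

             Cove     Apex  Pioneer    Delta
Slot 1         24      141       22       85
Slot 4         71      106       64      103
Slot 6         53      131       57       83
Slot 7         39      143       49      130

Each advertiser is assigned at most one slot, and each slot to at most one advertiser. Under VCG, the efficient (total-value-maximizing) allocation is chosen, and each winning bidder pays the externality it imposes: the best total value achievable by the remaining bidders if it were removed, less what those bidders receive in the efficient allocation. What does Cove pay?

Cove pays $7.

Efficient allocation: Cove→Slot 4 ($71), Apex→Slot 1 ($141), Pioneer→Slot 6 ($57), Delta→Slot 7 ($130); total welfare W = $399.
Cove receives Slot 4 at value $71, so the others get W − 71 = $328.
Without Cove: best allocation of the remaining 3 bidders over all 4 slots is Apex→Slot 1 ($141), Pioneer→Slot 4 ($64), Delta→Slot 7 ($130), total $335.
VCG payment = (others' best without Cove) − (others' welfare with Cove) = 335 − 328 = $7.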